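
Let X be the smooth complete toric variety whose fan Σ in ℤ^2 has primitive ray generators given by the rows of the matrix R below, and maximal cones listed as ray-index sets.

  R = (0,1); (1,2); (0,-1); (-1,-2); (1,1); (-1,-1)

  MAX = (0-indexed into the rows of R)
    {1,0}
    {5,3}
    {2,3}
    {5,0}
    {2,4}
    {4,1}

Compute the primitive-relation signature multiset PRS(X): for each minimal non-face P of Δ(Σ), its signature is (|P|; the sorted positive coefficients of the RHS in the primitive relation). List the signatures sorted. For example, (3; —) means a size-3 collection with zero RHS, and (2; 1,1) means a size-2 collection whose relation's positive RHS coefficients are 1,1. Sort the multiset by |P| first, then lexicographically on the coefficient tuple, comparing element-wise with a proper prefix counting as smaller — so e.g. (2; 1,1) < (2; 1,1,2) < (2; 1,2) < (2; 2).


Primitive collections (9):

  {0,2}:  v_{0} + v_{2} = 0 — sig = (2; —)
  {1,3}:  v_{1} + v_{3} = 0 — sig = (2; —)
  {4,5}:  v_{4} + v_{5} = 0 — sig = (2; —)
  {0,3}:  v_{0} + v_{3} = v_{5} — sig = (2; 1)
  {0,4}:  v_{0} + v_{4} = v_{1} — sig = (2; 1)
  {1,2}:  v_{1} + v_{2} = v_{4} — sig = (2; 1)
  {1,5}:  v_{1} + v_{5} = v_{0} — sig = (2; 1)
  {2,5}:  v_{2} + v_{5} = v_{3} — sig = (2; 1)
  {3,4}:  v_{3} + v_{4} = v_{2} — sig = (2; 1)

so the primitive-relation signature multiset is
    (2; —)
    (2; —)
    (2; —)
    (2; 1)
    (2; 1)
    (2; 1)
    (2; 1)
    (2; 1)
    (2; 1)


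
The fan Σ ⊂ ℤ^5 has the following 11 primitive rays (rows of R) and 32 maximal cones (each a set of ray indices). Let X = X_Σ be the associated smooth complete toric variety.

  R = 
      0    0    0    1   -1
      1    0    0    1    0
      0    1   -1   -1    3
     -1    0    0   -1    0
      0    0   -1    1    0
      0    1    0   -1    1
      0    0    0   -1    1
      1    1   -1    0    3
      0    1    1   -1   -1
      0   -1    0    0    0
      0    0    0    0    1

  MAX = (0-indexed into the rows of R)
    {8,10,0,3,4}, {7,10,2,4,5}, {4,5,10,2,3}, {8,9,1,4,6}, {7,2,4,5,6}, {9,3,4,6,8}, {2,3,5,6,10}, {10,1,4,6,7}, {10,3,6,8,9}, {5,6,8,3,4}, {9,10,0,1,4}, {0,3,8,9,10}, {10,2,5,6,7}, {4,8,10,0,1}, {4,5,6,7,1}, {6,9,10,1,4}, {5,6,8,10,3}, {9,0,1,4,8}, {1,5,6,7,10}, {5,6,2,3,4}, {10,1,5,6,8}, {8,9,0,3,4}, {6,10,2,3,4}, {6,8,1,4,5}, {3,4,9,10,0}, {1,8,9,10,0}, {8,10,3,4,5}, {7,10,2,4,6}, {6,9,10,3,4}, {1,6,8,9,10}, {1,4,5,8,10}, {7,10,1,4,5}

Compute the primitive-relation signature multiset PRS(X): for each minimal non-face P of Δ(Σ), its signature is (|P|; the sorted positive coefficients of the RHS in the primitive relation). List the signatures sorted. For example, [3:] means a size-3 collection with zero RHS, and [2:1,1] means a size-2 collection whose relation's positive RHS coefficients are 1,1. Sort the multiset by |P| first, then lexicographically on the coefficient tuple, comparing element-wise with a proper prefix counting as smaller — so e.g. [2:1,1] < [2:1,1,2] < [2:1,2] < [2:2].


15 minimal non-faces of Δ(Σ) (on 11 rays):

  {0,6}:  v_{0} + v_{6} = 0  ⟹  sig = [2:]
  {1,3}:  v_{1} + v_{3} = 0  ⟹  sig = [2:]
  {1,2}:  v_{1} + v_{2} = v_{7}  ⟹  sig = [2:1]
  {3,7}:  v_{3} + v_{7} = v_{2}  ⟹  sig = [2:1]
  {5,9}:  v_{5} + v_{9} = v_{6}  ⟹  sig = [2:1]
  {0,2}:  v_{0} + v_{2} = v_{4} + v_{5} + v_{10}  ⟹  sig = [2:1,1,1]
  {0,5}:  v_{0} + v_{5} = v_{4} + v_{8} + v_{10}  ⟹  sig = [2:1,1,1]
  {0,7}:  v_{0} + v_{7} = v_{1} + v_{4} + v_{5} + v_{10}  ⟹  sig = [2:1,1,1,1]
  {7,9}:  v_{7} + v_{9} = v_{1} + v_{4} + 2·v_{6} + v_{10}  ⟹  sig = [2:1,1,1,2]
  {2,9}:  v_{2} + v_{9} = v_{4} + 2·v_{6} + v_{10}  ⟹  sig = [2:1,1,2]
  {7,8}:  v_{7} + v_{8} = v_{1} + 2·v_{5}  ⟹  sig = [2:1,2]
  {2,8}:  v_{2} + v_{8} = 2·v_{5}  ⟹  sig = [2:2]
  {4,8,9,10}:  v_{4} + v_{8} + v_{9} + v_{10} = 0  ⟹  sig = [4:]
  {4,5,6,10}:  v_{4} + v_{5} + v_{6} + v_{10} = v_{2}  ⟹  sig = [4:1]
  {4,6,8,10}:  v_{4} + v_{6} + v_{8} + v_{10} = v_{5}  ⟹  sig = [4:1]

so the primitive-relation signature multiset is
    [2:]
    [2:]
    [2:1]
    [2:1]
    [2:1]
    [2:1,1,1]
    [2:1,1,1]
    [2:1,1,1,1]
    [2:1,1,1,2]
    [2:1,1,2]
    [2:1,2]
    [2:2]
    [4:]
    [4:1]
    [4:1]


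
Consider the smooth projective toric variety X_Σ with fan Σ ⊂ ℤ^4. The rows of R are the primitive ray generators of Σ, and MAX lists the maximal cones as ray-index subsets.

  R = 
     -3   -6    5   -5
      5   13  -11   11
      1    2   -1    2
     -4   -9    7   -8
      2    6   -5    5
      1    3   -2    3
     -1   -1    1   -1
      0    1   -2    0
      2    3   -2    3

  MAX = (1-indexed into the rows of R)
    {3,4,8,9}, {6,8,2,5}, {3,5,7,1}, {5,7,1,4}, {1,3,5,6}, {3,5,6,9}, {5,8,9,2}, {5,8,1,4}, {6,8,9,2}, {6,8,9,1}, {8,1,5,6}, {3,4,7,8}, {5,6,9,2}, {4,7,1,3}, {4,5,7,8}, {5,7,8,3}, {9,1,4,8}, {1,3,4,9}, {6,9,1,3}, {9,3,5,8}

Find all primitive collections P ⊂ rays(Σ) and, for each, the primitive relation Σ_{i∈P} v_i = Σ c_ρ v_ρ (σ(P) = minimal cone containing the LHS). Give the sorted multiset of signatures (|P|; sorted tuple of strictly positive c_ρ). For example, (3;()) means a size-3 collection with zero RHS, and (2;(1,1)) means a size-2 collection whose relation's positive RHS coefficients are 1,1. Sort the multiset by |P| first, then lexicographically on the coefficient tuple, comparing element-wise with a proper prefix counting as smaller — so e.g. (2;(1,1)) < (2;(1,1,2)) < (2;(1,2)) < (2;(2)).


|primitive collections| = 14. Relations:

  {4,6}:  v_{4} + v_{6} = v_{1}  ⇒ sig = (2;(1))
  {7,9}:  v_{7} + v_{9} = v_{3}  ⇒ sig = (2;(1))
  {2,4}:  v_{2} + v_{4} = v_{6} + v_{8}  ⇒ sig = (2;(1,1))
  {6,7}:  v_{6} + v_{7} = v_{1} + v_{3} + v_{5}  ⇒ sig = (2;(1,1,1))
  {1,2}:  v_{1} + v_{2} = 2·v_{6} + v_{8}  ⇒ sig = (2;(1,2))
  {2,3}:  v_{2} + v_{3} = 2·v_{5} + v_{9}  ⇒ sig = (2;(1,2))
  {2,7}:  v_{2} + v_{7} = 2·v_{5}  ⇒ sig = (2;(2))
  {4,5,9}:  v_{4} + v_{5} + v_{9} = 0  ⇒ sig = (3;())
  {1,5,9}:  v_{1} + v_{5} + v_{9} = v_{6}  ⇒ sig = (3;(1))
  {3,4,5}:  v_{3} + v_{4} + v_{5} = v_{7}  ⇒ sig = (3;(1))
  {3,6,8}:  v_{3} + v_{6} + v_{8} = v_{5}  ⇒ sig = (3;(1))
  {1,3,8}:  v_{1} + v_{3} + v_{8} = v_{4} + v_{5}  ⇒ sig = (3;(1,1))
  {1,7,8}:  v_{1} + v_{7} + v_{8} = 2·v_{4} + 2·v_{5}  ⇒ sig = (3;(2,2))
  {5,6,8,9}:  v_{5} + v_{6} + v_{8} + v_{9} = v_{2}  ⇒ sig = (4;(1))

so the primitive-relation signature multiset is
[(2;(1)), (2;(1)), (2;(1,1)), (2;(1,1,1)), (2;(1,2)), (2;(1,2)), (2;(2)), (3;()), (3;(1)), (3;(1)), (3;(1)), (3;(1,1)), (3;(2,2)), (4;(1))]


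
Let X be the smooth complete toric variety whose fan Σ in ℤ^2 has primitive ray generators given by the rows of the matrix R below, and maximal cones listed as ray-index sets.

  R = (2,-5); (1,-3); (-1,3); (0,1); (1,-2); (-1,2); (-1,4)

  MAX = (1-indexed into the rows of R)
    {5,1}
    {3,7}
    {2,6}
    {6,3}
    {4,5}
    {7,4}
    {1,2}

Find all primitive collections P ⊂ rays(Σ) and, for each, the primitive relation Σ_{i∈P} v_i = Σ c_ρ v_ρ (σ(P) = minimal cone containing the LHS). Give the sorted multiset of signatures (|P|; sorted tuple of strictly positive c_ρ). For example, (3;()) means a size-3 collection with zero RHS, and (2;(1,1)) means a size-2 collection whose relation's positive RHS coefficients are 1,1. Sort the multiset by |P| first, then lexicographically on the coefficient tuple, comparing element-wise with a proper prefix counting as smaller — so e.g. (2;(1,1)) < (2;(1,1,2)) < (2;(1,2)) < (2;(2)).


Minimal non-faces — 14 found among 7 rays, 7 max cones:

  P = {2,3}:  v_{2} + v_{3} = 0  →  sig = (2;())
  P = {5,6}:  v_{5} + v_{6} = 0  →  sig = (2;())
  P = {1,3}:  v_{1} + v_{3} = v_{5}  →  sig = (2;(1))
  P = {1,6}:  v_{1} + v_{6} = v_{2}  →  sig = (2;(1))
  P = {2,4}:  v_{2} + v_{4} = v_{5}  →  sig = (2;(1))
  P = {2,5}:  v_{2} + v_{5} = v_{1}  →  sig = (2;(1))
  P = {2,7}:  v_{2} + v_{7} = v_{4}  →  sig = (2;(1))
  P = {3,4}:  v_{3} + v_{4} = v_{7}  →  sig = (2;(1))
  P = {3,5}:  v_{3} + v_{5} = v_{4}  →  sig = (2;(1))
  P = {4,6}:  v_{4} + v_{6} = v_{3}  →  sig = (2;(1))
  P = {1,7}:  v_{1} + v_{7} = v_{4} + v_{5}  →  sig = (2;(1,1))
  P = {1,4}:  v_{1} + v_{4} = 2·v_{5}  →  sig = (2;(2))
  P = {5,7}:  v_{5} + v_{7} = 2·v_{4}  →  sig = (2;(2))
  P = {6,7}:  v_{6} + v_{7} = 2·v_{3}  →  sig = (2;(2))

Signatures (|P|; sorted positive RHS coefficients), sorted:
    (2;())
    (2;())
    (2;(1))
    (2;(1))
    (2;(1))
    (2;(1))
    (2;(1))
    (2;(1))
    (2;(1))
    (2;(1))
    (2;(1,1))
    (2;(2))
    (2;(2))
    (2;(2))


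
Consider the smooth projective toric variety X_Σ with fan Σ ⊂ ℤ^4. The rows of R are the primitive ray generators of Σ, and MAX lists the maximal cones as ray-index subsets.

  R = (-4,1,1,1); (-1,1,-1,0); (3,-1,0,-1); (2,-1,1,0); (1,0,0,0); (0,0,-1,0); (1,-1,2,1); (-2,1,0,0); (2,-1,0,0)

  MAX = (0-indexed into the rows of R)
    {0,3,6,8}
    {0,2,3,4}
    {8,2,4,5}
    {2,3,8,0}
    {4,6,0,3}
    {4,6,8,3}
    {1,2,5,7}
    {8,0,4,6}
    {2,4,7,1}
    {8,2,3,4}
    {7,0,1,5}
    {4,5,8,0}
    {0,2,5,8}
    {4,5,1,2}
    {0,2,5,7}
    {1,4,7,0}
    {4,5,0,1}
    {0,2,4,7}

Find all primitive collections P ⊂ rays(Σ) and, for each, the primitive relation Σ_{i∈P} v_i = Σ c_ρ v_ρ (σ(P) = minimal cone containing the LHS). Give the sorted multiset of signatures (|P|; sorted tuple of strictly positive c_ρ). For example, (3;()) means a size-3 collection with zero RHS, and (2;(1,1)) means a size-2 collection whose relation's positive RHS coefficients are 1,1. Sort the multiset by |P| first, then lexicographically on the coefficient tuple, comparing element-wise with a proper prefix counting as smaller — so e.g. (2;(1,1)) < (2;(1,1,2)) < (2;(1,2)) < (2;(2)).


Δ(Σ) — 9 vertices, 14 min non-faces:

  • {7,8}:  v_{7} + v_{8} = 0  ⟹  sig = (2;())
  • {1,3}:  v_{1} + v_{3} = v_{4}  ⟹  sig = (2;(1))
  • {3,5}:  v_{3} + v_{5} = v_{8}  ⟹  sig = (2;(1))
  • {1,8}:  v_{1} + v_{8} = v_{4} + v_{5}  ⟹  sig = (2;(1,1))
  • {3,7}:  v_{3} + v_{7} = v_{0} + v_{2} + v_{4}  ⟹  sig = (2;(1,1,1))
  • {6,7}:  v_{6} + v_{7} = v_{0} + v_{3} + v_{4}  ⟹  sig = (2;(1,1,1))
  • {1,6}:  v_{1} + v_{6} = v_{0} + 2·v_{4} + v_{8}  ⟹  sig = (2;(1,1,2))
  • {5,6}:  v_{5} + v_{6} = v_{0} + v_{4} + 2·v_{8}  ⟹  sig = (2;(1,1,2))
  • {2,6}:  v_{2} + v_{6} = 2·v_{3}  ⟹  sig = (2;(2))
  • {0,1,2}:  v_{0} + v_{1} + v_{2} = v_{7}  ⟹  sig = (3;(1))
  • {4,5,7}:  v_{4} + v_{5} + v_{7} = v_{1}  ⟹  sig = (3;(1))
  • {0,2,4,5}:  v_{0} + v_{2} + v_{4} + v_{5} = 0  ⟹  sig = (4;())
  • {0,2,4,8}:  v_{0} + v_{2} + v_{4} + v_{8} = v_{3}  ⟹  sig = (4;(1))
  • {0,3,4,8}:  v_{0} + v_{3} + v_{4} + v_{8} = v_{6}  ⟹  sig = (4;(1))

Signatures (|P|; sorted positive RHS coefficients), sorted:
{ (2;()),  (2;(1)) ×2,  (2;(1,1)),  (2;(1,1,1)) ×2,  (2;(1,1,2)) ×2,  (2;(2)),  (3;(1)) ×2,  (4;()),  (4;(1)) ×2 }


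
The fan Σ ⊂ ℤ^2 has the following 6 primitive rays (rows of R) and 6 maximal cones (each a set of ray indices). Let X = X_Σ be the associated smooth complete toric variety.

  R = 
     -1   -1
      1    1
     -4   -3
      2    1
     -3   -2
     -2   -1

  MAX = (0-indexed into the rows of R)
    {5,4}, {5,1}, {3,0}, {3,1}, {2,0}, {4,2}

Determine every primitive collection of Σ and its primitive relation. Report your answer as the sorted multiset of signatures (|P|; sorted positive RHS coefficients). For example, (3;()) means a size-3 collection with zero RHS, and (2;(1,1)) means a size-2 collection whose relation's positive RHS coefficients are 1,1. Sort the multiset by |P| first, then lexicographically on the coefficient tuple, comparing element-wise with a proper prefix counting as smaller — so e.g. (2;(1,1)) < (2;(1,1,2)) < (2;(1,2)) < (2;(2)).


Σ has 9 primitive collections:

  P={0,1}:  v_{0} + v_{1} = 0  ⟹  sig = (2;())
  P={3,5}:  v_{3} + v_{5} = 0  ⟹  sig = (2;())
  P={0,4}:  v_{0} + v_{4} = v_{2}  ⟹  sig = (2;(1))
  P={0,5}:  v_{0} + v_{5} = v_{4}  ⟹  sig = (2;(1))
  P={1,2}:  v_{1} + v_{2} = v_{4}  ⟹  sig = (2;(1))
  P={1,4}:  v_{1} + v_{4} = v_{5}  ⟹  sig = (2;(1))
  P={3,4}:  v_{3} + v_{4} = v_{0}  ⟹  sig = (2;(1))
  P={2,3}:  v_{2} + v_{3} = 2·v_{0}  ⟹  sig = (2;(2))
  P={2,5}:  v_{2} + v_{5} = 2·v_{4}  ⟹  sig = (2;(2))

Signatures (|P|; sorted positive RHS coefficients), sorted:
    |P|=2: 9 collections, coeffs (), (), (1), (1), (1), (1), (1), (2), (2)


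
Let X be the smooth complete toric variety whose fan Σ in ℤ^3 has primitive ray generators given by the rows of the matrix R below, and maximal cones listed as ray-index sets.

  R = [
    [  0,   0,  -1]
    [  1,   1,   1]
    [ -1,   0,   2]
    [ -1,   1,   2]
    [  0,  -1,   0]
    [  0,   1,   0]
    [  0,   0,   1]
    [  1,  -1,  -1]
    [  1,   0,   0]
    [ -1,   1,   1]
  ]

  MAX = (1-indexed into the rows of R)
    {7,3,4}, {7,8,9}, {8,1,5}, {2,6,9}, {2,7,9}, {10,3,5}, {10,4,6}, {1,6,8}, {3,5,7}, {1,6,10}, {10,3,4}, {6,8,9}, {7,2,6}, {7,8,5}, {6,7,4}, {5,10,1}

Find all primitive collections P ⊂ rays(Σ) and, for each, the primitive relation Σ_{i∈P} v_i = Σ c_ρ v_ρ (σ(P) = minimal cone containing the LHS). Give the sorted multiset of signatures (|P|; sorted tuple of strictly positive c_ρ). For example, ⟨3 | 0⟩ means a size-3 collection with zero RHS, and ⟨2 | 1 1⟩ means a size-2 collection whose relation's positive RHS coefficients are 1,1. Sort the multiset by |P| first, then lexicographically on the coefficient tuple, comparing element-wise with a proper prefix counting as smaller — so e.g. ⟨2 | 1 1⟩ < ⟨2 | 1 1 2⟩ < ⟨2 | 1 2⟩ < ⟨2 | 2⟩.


Σ has 23 primitive collections:

  {1,7}:  v_{1} + v_{7} = 0  so sig = ⟨2 | 0⟩
  {5,6}:  v_{5} + v_{6} = 0  so sig = ⟨2 | 0⟩
  {8,10}:  v_{8} + v_{10} = 0  so sig = ⟨2 | 0⟩
  {1,4}:  v_{1} + v_{4} = v_{10}  so sig = ⟨2 | 1⟩
  {3,6}:  v_{3} + v_{6} = v_{4}  so sig = ⟨2 | 1⟩
  {4,5}:  v_{4} + v_{5} = v_{3}  so sig = ⟨2 | 1⟩
  {4,8}:  v_{4} + v_{8} = v_{7}  so sig = ⟨2 | 1⟩
  {7,10}:  v_{7} + v_{10} = v_{4}  so sig = ⟨2 | 1⟩
  {1,2}:  v_{1} + v_{2} = v_{6} + v_{9}  so sig = ⟨2 | 1 1⟩
  {1,3}:  v_{1} + v_{3} = v_{5} + v_{10}  so sig = ⟨2 | 1 1⟩
  {1,9}:  v_{1} + v_{9} = v_{6} + v_{8}  so sig = ⟨2 | 1 1⟩
  {2,5}:  v_{2} + v_{5} = v_{7} + v_{9}  so sig = ⟨2 | 1 1⟩
  {3,8}:  v_{3} + v_{8} = v_{5} + v_{7}  so sig = ⟨2 | 1 1⟩
  {5,9}:  v_{5} + v_{9} = v_{7} + v_{8}  so sig = ⟨2 | 1 1⟩
  {9,10}:  v_{9} + v_{10} = v_{6} + v_{7}  so sig = ⟨2 | 1 1⟩
  {4,9}:  v_{4} + v_{9} = v_{6} + 2·v_{7}  so sig = ⟨2 | 1 2⟩
  {2,3}:  v_{2} + v_{3} = v_{6} + 3·v_{7}  so sig = ⟨2 | 1 3⟩
  {2,8}:  v_{2} + v_{8} = 2·v_{9}  so sig = ⟨2 | 2⟩
  {3,9}:  v_{3} + v_{9} = 2·v_{7}  so sig = ⟨2 | 2⟩
  {2,10}:  v_{2} + v_{10} = 2·v_{6} + 2·v_{7}  so sig = ⟨2 | 2 2⟩
  {2,4}:  v_{2} + v_{4} = 2·v_{6} + 3·v_{7}  so sig = ⟨2 | 2 3⟩
  {6,7,8}:  v_{6} + v_{7} + v_{8} = v_{9}  so sig = ⟨3 | 1⟩
  {6,7,9}:  v_{6} + v_{7} + v_{9} = v_{2}  so sig = ⟨3 | 1⟩

so the primitive-relation signature multiset is
{ ⟨2 | 0⟩ ×3,  ⟨2 | 1⟩ ×5,  ⟨2 | 1 1⟩ ×7,  ⟨2 | 1 2⟩,  ⟨2 | 1 3⟩,  ⟨2 | 2⟩ ×2,  ⟨2 | 2 2⟩,  ⟨2 | 2 3⟩,  ⟨3 | 1⟩ ×2 }


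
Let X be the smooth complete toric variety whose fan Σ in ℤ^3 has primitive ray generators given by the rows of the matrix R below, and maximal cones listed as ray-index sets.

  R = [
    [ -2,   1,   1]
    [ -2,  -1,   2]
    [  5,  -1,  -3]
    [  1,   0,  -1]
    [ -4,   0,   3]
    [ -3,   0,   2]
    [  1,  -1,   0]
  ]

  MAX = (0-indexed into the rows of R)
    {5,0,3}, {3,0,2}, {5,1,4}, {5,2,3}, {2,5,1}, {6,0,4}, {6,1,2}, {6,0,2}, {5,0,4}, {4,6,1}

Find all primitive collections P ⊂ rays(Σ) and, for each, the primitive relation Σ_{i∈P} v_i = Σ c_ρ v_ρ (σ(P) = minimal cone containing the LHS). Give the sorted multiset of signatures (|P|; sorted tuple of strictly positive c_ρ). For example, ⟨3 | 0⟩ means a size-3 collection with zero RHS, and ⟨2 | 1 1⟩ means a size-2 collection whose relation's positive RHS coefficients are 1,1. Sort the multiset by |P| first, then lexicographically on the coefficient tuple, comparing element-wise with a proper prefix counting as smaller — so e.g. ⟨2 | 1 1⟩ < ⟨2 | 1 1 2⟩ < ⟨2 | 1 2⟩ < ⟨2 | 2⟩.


|primitive collections| = 7. Relations:

  • {0,1}:  v_{0} + v_{1} = v_{4}  ⇒ sig = ⟨2 | 1⟩
  • {2,4}:  v_{2} + v_{4} = v_{6}  ⇒ sig = ⟨2 | 1⟩
  • {3,4}:  v_{3} + v_{4} = v_{5}  ⇒ sig = ⟨2 | 1⟩
  • {5,6}:  v_{5} + v_{6} = v_{1}  ⇒ sig = ⟨2 | 1⟩
  • {3,6}:  v_{3} + v_{6} = v_{2} + v_{5}  ⇒ sig = ⟨2 | 1 1⟩
  • {1,3}:  v_{1} + v_{3} = v_{2} + 2·v_{5}  ⇒ sig = ⟨2 | 1 2⟩
  • {0,2,5}:  v_{0} + v_{2} + v_{5} = 0  ⇒ sig = ⟨3 | 0⟩

so the primitive-relation signature multiset is
{ ⟨2 | 1⟩ ×4,  ⟨2 | 1 1⟩,  ⟨2 | 1 2⟩,  ⟨3 | 0⟩ }


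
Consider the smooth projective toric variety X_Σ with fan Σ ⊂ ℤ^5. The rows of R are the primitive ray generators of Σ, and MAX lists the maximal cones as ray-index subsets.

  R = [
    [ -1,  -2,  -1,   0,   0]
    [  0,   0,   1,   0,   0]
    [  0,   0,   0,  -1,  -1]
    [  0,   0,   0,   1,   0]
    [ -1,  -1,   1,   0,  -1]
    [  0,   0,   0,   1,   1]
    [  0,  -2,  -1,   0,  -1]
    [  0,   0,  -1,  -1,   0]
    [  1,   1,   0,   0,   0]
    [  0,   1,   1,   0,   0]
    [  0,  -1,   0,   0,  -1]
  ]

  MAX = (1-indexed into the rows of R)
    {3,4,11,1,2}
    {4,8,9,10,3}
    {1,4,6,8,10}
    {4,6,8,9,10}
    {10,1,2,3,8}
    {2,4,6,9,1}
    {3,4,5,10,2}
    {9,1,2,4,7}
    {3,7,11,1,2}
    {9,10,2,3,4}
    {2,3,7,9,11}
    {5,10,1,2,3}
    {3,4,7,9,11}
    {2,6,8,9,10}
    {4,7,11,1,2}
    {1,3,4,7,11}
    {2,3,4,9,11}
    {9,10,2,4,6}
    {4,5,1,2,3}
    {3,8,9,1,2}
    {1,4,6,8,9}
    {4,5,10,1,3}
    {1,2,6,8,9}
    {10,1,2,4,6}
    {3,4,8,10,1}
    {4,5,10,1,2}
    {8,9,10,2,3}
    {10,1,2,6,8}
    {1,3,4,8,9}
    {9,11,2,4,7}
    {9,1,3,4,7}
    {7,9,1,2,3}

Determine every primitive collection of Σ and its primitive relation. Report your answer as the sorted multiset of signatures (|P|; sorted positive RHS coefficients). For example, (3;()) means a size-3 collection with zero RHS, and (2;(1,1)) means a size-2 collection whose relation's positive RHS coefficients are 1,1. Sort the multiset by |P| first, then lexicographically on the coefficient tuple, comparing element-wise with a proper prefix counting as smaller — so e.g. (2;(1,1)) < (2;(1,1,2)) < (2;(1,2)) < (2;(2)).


Δ(Σ) — 11 vertices, 18 min non-faces:

  • {3,6}:  v_{3} + v_{6} = 0 — sig = (2;())
  • {7,10}:  v_{7} + v_{10} = v_{11} — sig = (2;(1))
  • {5,8}:  v_{5} + v_{8} = v_{1} + v_{3} + v_{10} — sig = (2;(1,1,1))
  • {5,9}:  v_{5} + v_{9} = v_{2} + v_{3} + v_{4} — sig = (2;(1,1,1))
  • {8,11}:  v_{8} + v_{11} = v_{1} + v_{3} + v_{9} — sig = (2;(1,1,1))
  • {10,11}:  v_{10} + v_{11} = v_{2} + v_{3} + v_{4} — sig = (2;(1,1,1))
  • {5,6}:  v_{5} + v_{6} = v_{1} + v_{2} + v_{4} + v_{10} — sig = (2;(1,1,1,1))
  • {6,11}:  v_{6} + v_{11} = v_{1} + v_{2} + v_{4} + v_{9} — sig = (2;(1,1,1,1))
  • {5,7}:  v_{5} + v_{7} = v_{1} + v_{2} + v_{3} + v_{4} + v_{11} — sig = (2;(1,1,1,1,1))
  • {6,7}:  v_{6} + v_{7} = 2·v_{1} + v_{2} + v_{4} + 2·v_{9} — sig = (2;(1,1,2,2))
  • {7,8}:  v_{7} + v_{8} = 2·v_{1} + v_{3} + 2·v_{9} — sig = (2;(1,2,2))
  • {5,11}:  v_{5} + v_{11} = v_{1} + 2·v_{2} + 2·v_{3} + 2·v_{4} — sig = (2;(1,2,2,2))
  • {1,9,10}:  v_{1} + v_{9} + v_{10} = 0 — sig = (3;())
  • {2,4,8}:  v_{2} + v_{4} + v_{8} = 0 — sig = (3;())
  • {1,9,11}:  v_{1} + v_{9} + v_{11} = v_{7} — sig = (3;(1))
  • {2,3,4,7}:  v_{2} + v_{3} + v_{4} + v_{7} = 2·v_{11} — sig = (4;(2))
  • {1,2,3,4,9}:  v_{1} + v_{2} + v_{3} + v_{4} + v_{9} = v_{11} — sig = (5;(1))
  • {1,2,3,4,10}:  v_{1} + v_{2} + v_{3} + v_{4} + v_{10} = v_{5} — sig = (5;(1))

so the primitive-relation signature multiset is
    (2;())
    (2;(1))
    (2;(1,1,1))
    (2;(1,1,1))
    (2;(1,1,1))
    (2;(1,1,1))
    (2;(1,1,1,1))
    (2;(1,1,1,1))
    (2;(1,1,1,1,1))
    (2;(1,1,2,2))
    (2;(1,2,2))
    (2;(1,2,2,2))
    (3;())
    (3;())
    (3;(1))
    (4;(2))
    (5;(1))
    (5;(1))


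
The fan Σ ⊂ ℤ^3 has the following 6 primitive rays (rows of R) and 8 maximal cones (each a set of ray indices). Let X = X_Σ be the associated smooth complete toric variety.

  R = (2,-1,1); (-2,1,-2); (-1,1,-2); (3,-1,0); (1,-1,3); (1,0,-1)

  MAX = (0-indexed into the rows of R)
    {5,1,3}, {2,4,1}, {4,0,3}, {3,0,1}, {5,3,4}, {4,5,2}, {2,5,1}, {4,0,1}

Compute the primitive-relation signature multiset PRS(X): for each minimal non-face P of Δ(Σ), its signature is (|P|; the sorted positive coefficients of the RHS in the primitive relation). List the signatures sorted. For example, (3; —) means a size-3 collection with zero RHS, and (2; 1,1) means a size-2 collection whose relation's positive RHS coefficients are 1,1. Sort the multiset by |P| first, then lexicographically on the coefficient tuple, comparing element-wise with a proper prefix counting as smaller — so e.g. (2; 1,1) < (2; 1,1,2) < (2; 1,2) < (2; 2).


|primitive collections| = 5. Relations:

  P = {0,2}:  v_{0} + v_{2} = v_{5}  ⇒ sig = (2; 1)
  P = {0,5}:  v_{0} + v_{5} = v_{3}  ⇒ sig = (2; 1)
  P = {2,3}:  v_{2} + v_{3} = 2·v_{5}  ⇒ sig = (2; 2)
  P = {1,4,5}:  v_{1} + v_{4} + v_{5} = 0  ⇒ sig = (3; —)
  P = {1,3,4}:  v_{1} + v_{3} + v_{4} = v_{0}  ⇒ sig = (3; 1)

so the primitive-relation signature multiset is
{ (2; 1) ×2,  (2; 2),  (3; —),  (3; 1) }


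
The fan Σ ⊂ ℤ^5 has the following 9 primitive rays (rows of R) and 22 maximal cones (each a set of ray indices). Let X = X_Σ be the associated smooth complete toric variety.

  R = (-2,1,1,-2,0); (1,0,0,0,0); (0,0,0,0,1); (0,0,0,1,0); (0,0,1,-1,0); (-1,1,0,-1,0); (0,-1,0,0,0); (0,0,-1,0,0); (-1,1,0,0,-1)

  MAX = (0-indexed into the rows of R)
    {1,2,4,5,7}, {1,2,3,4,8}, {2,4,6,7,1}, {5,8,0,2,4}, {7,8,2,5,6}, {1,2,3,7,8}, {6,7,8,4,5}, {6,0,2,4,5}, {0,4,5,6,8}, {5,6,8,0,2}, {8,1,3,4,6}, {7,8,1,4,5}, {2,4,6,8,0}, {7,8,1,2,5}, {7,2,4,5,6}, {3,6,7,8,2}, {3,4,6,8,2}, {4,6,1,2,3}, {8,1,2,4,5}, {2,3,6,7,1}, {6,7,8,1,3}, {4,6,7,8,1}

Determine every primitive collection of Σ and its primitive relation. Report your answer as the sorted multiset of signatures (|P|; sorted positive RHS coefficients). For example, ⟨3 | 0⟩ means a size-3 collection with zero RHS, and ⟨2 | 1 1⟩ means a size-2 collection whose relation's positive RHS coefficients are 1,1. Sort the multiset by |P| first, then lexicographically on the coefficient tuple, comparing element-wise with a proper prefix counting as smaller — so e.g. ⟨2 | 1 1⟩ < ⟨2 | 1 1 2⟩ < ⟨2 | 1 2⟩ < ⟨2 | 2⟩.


9 collections generate NE(X_Σ); each relation:

  • {0,1}:  v_{0} + v_{1} = v_{4} + v_{5} — sig = ⟨2 | 1 1⟩
  • {3,5}:  v_{3} + v_{5} = v_{2} + v_{8} — sig = ⟨2 | 1 1⟩
  • {0,3}:  v_{0} + v_{3} = 2·v_{2} + v_{4} + v_{6} + 2·v_{8} — sig = ⟨2 | 1 1 2 2⟩
  • {0,7}:  v_{0} + v_{7} = 2·v_{5} + v_{6} — sig = ⟨2 | 1 2⟩
  • {3,4,7}:  v_{3} + v_{4} + v_{7} = 0 — sig = ⟨3 | 0⟩
  • {1,5,6}:  v_{1} + v_{5} + v_{6} = v_{4} + v_{7} — sig = ⟨3 | 1 1⟩
  • {1,2,6,8}:  v_{1} + v_{2} + v_{6} + v_{8} = 0 — sig = ⟨4 | 0⟩
  • {2,4,7,8}:  v_{2} + v_{4} + v_{7} + v_{8} = v_{5} — sig = ⟨4 | 1⟩
  • {2,4,5,6,8}:  v_{2} + v_{4} + v_{5} + v_{6} + v_{8} = v_{0} — sig = ⟨5 | 1⟩

so the primitive-relation signature multiset is
    ⟨2 | 1 1⟩
    ⟨2 | 1 1⟩
    ⟨2 | 1 1 2 2⟩
    ⟨2 | 1 2⟩
    ⟨3 | 0⟩
    ⟨3 | 1 1⟩
    ⟨4 | 0⟩
    ⟨4 | 1⟩
    ⟨5 | 1⟩


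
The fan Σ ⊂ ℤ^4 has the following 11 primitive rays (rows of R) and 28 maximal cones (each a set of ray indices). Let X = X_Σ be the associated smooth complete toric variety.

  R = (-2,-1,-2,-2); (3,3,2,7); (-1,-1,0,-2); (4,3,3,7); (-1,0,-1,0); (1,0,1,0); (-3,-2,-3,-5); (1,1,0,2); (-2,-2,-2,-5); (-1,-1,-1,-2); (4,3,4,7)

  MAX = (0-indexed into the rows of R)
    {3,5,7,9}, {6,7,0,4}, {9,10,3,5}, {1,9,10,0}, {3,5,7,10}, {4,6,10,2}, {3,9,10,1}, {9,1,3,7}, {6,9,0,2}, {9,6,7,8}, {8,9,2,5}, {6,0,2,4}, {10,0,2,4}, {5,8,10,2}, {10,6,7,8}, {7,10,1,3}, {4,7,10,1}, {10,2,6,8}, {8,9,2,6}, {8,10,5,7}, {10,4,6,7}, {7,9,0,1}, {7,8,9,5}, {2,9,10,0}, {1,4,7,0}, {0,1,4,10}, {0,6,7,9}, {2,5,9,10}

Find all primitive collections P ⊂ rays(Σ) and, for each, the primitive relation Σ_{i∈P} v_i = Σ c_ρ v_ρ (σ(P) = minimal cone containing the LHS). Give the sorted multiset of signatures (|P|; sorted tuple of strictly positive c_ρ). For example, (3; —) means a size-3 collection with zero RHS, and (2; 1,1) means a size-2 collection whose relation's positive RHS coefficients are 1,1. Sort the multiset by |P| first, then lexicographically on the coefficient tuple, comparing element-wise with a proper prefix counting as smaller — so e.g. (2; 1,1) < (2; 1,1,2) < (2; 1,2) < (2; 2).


Primitive collections (21):

  P = {2,7}:  v_{2} + v_{7} = 0  ⟹  sig = (2; —)
  P = {4,5}:  v_{4} + v_{5} = 0  ⟹  sig = (2; —)
  P = {0,5}:  v_{0} + v_{5} = v_{9}  ⟹  sig = (2; 1)
  P = {1,5}:  v_{1} + v_{5} = v_{3}  ⟹  sig = (2; 1)
  P = {1,8}:  v_{1} + v_{8} = v_{7}  ⟹  sig = (2; 1)
  P = {3,4}:  v_{3} + v_{4} = v_{1}  ⟹  sig = (2; 1)
  P = {3,6}:  v_{3} + v_{6} = v_{7}  ⟹  sig = (2; 1)
  P = {4,8}:  v_{4} + v_{8} = v_{6}  ⟹  sig = (2; 1)
  P = {4,9}:  v_{4} + v_{9} = v_{0}  ⟹  sig = (2; 1)
  P = {5,6}:  v_{5} + v_{6} = v_{8}  ⟹  sig = (2; 1)
  P = {0,3}:  v_{0} + v_{3} = v_{1} + v_{9}  ⟹  sig = (2; 1,1)
  P = {0,8}:  v_{0} + v_{8} = v_{6} + v_{9}  ⟹  sig = (2; 1,1)
  P = {1,2}:  v_{1} + v_{2} = v_{0} + v_{10}  ⟹  sig = (2; 1,1)
  P = {1,6}:  v_{1} + v_{6} = v_{4} + v_{7}  ⟹  sig = (2; 1,1)
  P = {2,3}:  v_{2} + v_{3} = v_{9} + v_{10}  ⟹  sig = (2; 1,1)
  P = {3,8}:  v_{3} + v_{8} = v_{5} + v_{7}  ⟹  sig = (2; 1,1)
  P = {6,9,10}:  v_{6} + v_{9} + v_{10} = 0  ⟹  sig = (3; —)
  P = {0,6,10}:  v_{0} + v_{6} + v_{10} = v_{4}  ⟹  sig = (3; 1)
  P = {0,7,10}:  v_{0} + v_{7} + v_{10} = v_{1}  ⟹  sig = (3; 1)
  P = {7,9,10}:  v_{7} + v_{9} + v_{10} = v_{3}  ⟹  sig = (3; 1)
  P = {8,9,10}:  v_{8} + v_{9} + v_{10} = v_{5}  ⟹  sig = (3; 1)

Hence PRS(X_Σ) =
[(2; —), (2; —), (2; 1), (2; 1), (2; 1), (2; 1), (2; 1), (2; 1), (2; 1), (2; 1), (2; 1,1), (2; 1,1), (2; 1,1), (2; 1,1), (2; 1,1), (2; 1,1), (3; —), (3; 1), (3; 1), (3; 1), (3; 1)]


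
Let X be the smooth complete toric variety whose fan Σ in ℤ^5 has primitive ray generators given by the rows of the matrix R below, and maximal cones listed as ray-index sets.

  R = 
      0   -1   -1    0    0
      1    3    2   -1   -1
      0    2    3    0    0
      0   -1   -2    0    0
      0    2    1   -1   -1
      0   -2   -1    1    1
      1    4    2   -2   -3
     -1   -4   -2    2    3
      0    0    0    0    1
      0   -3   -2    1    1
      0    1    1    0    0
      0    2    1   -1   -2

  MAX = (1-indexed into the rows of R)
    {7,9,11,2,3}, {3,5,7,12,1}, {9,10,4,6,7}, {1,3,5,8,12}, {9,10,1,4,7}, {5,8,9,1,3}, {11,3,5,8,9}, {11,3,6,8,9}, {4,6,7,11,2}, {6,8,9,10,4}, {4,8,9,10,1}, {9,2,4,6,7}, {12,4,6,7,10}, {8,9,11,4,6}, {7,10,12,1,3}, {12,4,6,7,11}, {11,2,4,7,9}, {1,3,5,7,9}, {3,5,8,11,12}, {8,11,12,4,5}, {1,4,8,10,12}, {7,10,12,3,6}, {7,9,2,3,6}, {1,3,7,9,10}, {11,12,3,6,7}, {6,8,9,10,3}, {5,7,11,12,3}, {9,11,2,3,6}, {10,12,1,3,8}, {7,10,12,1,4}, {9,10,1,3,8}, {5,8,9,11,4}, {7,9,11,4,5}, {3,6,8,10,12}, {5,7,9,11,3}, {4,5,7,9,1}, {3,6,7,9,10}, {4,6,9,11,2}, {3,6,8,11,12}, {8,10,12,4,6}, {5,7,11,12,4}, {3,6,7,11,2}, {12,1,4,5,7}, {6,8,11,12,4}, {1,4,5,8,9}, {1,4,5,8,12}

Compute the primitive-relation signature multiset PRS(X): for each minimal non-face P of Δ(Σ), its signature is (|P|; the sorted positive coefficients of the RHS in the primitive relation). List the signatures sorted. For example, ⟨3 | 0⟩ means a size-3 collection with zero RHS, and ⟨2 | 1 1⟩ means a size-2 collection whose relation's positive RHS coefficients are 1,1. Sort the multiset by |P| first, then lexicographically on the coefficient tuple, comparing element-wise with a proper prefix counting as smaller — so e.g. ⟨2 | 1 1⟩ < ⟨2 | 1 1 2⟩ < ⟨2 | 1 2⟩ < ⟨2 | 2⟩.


The 14 primitive collections of Σ (r=12, n=5):

  • {1,11}:  v_{1} + v_{11} = 0 — sig = ⟨2 | 0⟩
  • {5,6}:  v_{5} + v_{6} = 0 — sig = ⟨2 | 0⟩
  • {7,8}:  v_{7} + v_{8} = 0 — sig = ⟨2 | 0⟩
  • {1,6}:  v_{1} + v_{6} = v_{10} — sig = ⟨2 | 1⟩
  • {3,4}:  v_{3} + v_{4} = v_{11} — sig = ⟨2 | 1⟩
  • {5,10}:  v_{5} + v_{10} = v_{1} — sig = ⟨2 | 1⟩
  • {9,12}:  v_{9} + v_{12} = v_{5} — sig = ⟨2 | 1⟩
  • {10,11}:  v_{10} + v_{11} = v_{6} — sig = ⟨2 | 1⟩
  • {2,12}:  v_{2} + v_{12} = v_{7} + v_{11} — sig = ⟨2 | 1 1⟩
  • {1,2}:  v_{1} + v_{2} = v_{6} + v_{7} + v_{9} — sig = ⟨2 | 1 1 1⟩
  • {2,5}:  v_{2} + v_{5} = v_{7} + v_{9} + v_{11} — sig = ⟨2 | 1 1 1⟩
  • {2,8}:  v_{2} + v_{8} = v_{6} + v_{9} + v_{11} — sig = ⟨2 | 1 1 1⟩
  • {2,10}:  v_{2} + v_{10} = 2·v_{6} + v_{7} + v_{9} — sig = ⟨2 | 1 1 2⟩
  • {6,7,9,11}:  v_{6} + v_{7} + v_{9} + v_{11} = v_{2} — sig = ⟨4 | 1⟩

Signatures (|P|; sorted positive RHS coefficients), sorted:
    ⟨2 | 0⟩
    ⟨2 | 0⟩
    ⟨2 | 0⟩
    ⟨2 | 1⟩
    ⟨2 | 1⟩
    ⟨2 | 1⟩
    ⟨2 | 1⟩
    ⟨2 | 1⟩
    ⟨2 | 1 1⟩
    ⟨2 | 1 1 1⟩
    ⟨2 | 1 1 1⟩
    ⟨2 | 1 1 1⟩
    ⟨2 | 1 1 2⟩
    ⟨4 | 1⟩


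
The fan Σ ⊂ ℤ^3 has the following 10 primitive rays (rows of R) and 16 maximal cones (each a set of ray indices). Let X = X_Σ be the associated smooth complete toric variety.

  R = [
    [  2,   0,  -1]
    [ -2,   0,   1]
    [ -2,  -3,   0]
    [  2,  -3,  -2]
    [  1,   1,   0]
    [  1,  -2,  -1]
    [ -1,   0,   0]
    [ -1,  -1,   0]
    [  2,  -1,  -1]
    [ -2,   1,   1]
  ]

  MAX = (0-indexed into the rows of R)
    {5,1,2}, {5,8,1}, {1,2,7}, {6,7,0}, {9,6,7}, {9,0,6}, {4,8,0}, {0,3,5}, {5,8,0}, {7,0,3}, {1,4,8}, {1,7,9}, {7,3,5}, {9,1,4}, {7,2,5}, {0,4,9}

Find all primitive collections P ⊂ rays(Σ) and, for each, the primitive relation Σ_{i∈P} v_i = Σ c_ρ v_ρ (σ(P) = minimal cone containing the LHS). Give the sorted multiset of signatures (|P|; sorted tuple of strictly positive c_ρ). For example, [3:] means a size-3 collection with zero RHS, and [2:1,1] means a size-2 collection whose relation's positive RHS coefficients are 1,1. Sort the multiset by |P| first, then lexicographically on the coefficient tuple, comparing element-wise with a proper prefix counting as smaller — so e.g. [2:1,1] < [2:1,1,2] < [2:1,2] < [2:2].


24 collections generate NE(X_Σ); each relation:

  P = {0,1}:  v_{0} + v_{1} = 0  →  sig = [2:]
  P = {4,7}:  v_{4} + v_{7} = 0  →  sig = [2:]
  P = {8,9}:  v_{8} + v_{9} = 0  →  sig = [2:]
  P = {4,5}:  v_{4} + v_{5} = v_{8}  →  sig = [2:1]
  P = {5,9}:  v_{5} + v_{9} = v_{7}  →  sig = [2:1]
  P = {7,8}:  v_{7} + v_{8} = v_{5}  →  sig = [2:1]
  P = {0,2}:  v_{0} + v_{2} = v_{5} + v_{7}  →  sig = [2:1,1]
  P = {1,3}:  v_{1} + v_{3} = v_{5} + v_{7}  →  sig = [2:1,1]
  P = {1,6}:  v_{1} + v_{6} = v_{7} + v_{9}  →  sig = [2:1,1]
  P = {2,4}:  v_{2} + v_{4} = v_{1} + v_{5}  →  sig = [2:1,1]
  P = {3,4}:  v_{3} + v_{4} = v_{0} + v_{5}  →  sig = [2:1,1]
  P = {4,6}:  v_{4} + v_{6} = v_{0} + v_{9}  →  sig = [2:1,1]
  P = {6,8}:  v_{6} + v_{8} = v_{0} + v_{7}  →  sig = [2:1,1]
  P = {2,8}:  v_{2} + v_{8} = v_{1} + 2·v_{5}  →  sig = [2:1,2]
  P = {2,9}:  v_{2} + v_{9} = v_{1} + 2·v_{7}  →  sig = [2:1,2]
  P = {3,8}:  v_{3} + v_{8} = v_{0} + 2·v_{5}  →  sig = [2:1,2]
  P = {3,9}:  v_{3} + v_{9} = v_{0} + 2·v_{7}  →  sig = [2:1,2]
  P = {5,6}:  v_{5} + v_{6} = v_{0} + 2·v_{7}  →  sig = [2:1,2]
  P = {2,3}:  v_{2} + v_{3} = 2·v_{5} + 2·v_{7}  →  sig = [2:2,2]
  P = {3,6}:  v_{3} + v_{6} = 2·v_{0} + 3·v_{7}  →  sig = [2:2,3]
  P = {2,6}:  v_{2} + v_{6} = 3·v_{7}  →  sig = [2:3]
  P = {0,5,7}:  v_{0} + v_{5} + v_{7} = v_{3}  →  sig = [3:1]
  P = {0,7,9}:  v_{0} + v_{7} + v_{9} = v_{6}  →  sig = [3:1]
  P = {1,5,7}:  v_{1} + v_{5} + v_{7} = v_{2}  →  sig = [3:1]

so the primitive-relation signature multiset is
[[2:], [2:], [2:], [2:1], [2:1], [2:1], [2:1,1], [2:1,1], [2:1,1], [2:1,1], [2:1,1], [2:1,1], [2:1,1], [2:1,2], [2:1,2], [2:1,2], [2:1,2], [2:1,2], [2:2,2], [2:2,3], [2:3], [3:1], [3:1], [3:1]]


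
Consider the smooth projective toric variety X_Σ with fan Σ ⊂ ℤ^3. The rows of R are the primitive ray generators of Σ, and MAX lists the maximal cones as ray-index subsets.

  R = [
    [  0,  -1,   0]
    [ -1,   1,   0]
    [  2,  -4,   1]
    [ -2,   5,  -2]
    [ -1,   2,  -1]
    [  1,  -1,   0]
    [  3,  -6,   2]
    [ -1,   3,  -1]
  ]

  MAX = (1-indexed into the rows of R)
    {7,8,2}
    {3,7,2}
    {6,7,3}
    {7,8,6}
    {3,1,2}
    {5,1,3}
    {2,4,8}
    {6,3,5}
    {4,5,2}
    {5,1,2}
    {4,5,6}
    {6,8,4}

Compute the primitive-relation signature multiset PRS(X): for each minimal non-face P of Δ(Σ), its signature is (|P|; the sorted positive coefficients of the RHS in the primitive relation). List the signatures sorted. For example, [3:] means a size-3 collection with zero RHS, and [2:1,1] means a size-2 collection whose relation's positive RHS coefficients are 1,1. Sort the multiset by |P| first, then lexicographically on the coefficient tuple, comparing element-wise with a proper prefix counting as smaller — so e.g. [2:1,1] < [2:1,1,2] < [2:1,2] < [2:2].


|primitive collections| = 11. Relations:

  • {2,6}:  v_{2} + v_{6} = 0  →  sig = [2:]
  • {1,8}:  v_{1} + v_{8} = v_{5}  →  sig = [2:1]
  • {3,8}:  v_{3} + v_{8} = v_{6}  →  sig = [2:1]
  • {4,7}:  v_{4} + v_{7} = v_{6}  →  sig = [2:1]
  • {5,7}:  v_{5} + v_{7} = v_{3}  →  sig = [2:1]
  • {5,8}:  v_{5} + v_{8} = v_{4}  →  sig = [2:1]
  • {1,6}:  v_{1} + v_{6} = v_{3} + v_{5}  →  sig = [2:1,1]
  • {3,4}:  v_{3} + v_{4} = v_{5} + v_{6}  →  sig = [2:1,1]
  • {1,7}:  v_{1} + v_{7} = v_{2} + 2·v_{3}  →  sig = [2:1,2]
  • {1,4}:  v_{1} + v_{4} = 2·v_{5}  →  sig = [2:2]
  • {2,3,5}:  v_{2} + v_{3} + v_{5} = v_{1}  →  sig = [3:1]

Hence PRS(X_Σ) =
    [2:]
    [2:1]
    [2:1]
    [2:1]
    [2:1]
    [2:1]
    [2:1,1]
    [2:1,1]
    [2:1,2]
    [2:2]
    [3:1]


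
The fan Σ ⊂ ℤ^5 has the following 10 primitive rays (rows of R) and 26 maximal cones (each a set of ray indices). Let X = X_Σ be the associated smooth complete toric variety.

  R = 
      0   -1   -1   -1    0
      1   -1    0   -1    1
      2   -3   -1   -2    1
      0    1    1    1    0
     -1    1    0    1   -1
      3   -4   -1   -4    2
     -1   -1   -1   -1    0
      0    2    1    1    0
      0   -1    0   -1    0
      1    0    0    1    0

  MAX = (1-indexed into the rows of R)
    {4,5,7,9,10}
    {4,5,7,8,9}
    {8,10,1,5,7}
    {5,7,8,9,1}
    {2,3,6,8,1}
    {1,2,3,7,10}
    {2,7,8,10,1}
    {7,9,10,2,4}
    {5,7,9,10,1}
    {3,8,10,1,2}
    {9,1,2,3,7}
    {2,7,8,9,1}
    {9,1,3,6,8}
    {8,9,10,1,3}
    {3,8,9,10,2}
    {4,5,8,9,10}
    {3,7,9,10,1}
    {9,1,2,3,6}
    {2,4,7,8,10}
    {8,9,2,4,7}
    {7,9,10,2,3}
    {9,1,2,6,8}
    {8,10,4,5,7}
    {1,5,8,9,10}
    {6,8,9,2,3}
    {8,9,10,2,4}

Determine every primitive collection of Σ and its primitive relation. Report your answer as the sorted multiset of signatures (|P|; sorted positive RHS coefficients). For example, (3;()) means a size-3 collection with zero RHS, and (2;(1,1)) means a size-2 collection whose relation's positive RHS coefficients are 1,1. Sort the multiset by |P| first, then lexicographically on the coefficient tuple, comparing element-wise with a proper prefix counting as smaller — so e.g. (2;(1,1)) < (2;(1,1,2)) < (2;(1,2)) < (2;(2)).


The 12 primitive collections of Σ (r=10, n=5):

  • {1,4}:  v_{1} + v_{4} = 0  ⟹  sig = (2;())
  • {2,5}:  v_{2} + v_{5} = 0  ⟹  sig = (2;())
  • {3,4}:  v_{3} + v_{4} = v_{2} + v_{9} + v_{10}  ⟹  sig = (2;(1,1,1))
  • {3,5}:  v_{3} + v_{5} = v_{1} + v_{9} + v_{10}  ⟹  sig = (2;(1,1,1))
  • {4,6}:  v_{4} + v_{6} = v_{2} + v_{3} + v_{8} + v_{9}  ⟹  sig = (2;(1,1,1,1))
  • {5,6}:  v_{5} + v_{6} = v_{1} + v_{3} + v_{8} + v_{9}  ⟹  sig = (2;(1,1,1,1))
  • {6,10}:  v_{6} + v_{10} = 2·v_{3} + v_{8}  ⟹  sig = (2;(1,2))
  • {6,7}:  v_{6} + v_{7} = 2·v_{1} + 2·v_{2} + v_{9}  ⟹  sig = (2;(1,2,2))
  • {3,7,8}:  v_{3} + v_{7} + v_{8} = v_{1} + v_{2}  ⟹  sig = (3;(1,1))
  • {7,8,9,10}:  v_{7} + v_{8} + v_{9} + v_{10} = 0  ⟹  sig = (4;())
  • {1,2,9,10}:  v_{1} + v_{2} + v_{9} + v_{10} = v_{3}  ⟹  sig = (4;(1))
  • {1,2,3,8,9}:  v_{1} + v_{2} + v_{3} + v_{8} + v_{9} = v_{6}  ⟹  sig = (5;(1))

Hence PRS(X_Σ) =
    |P|=2: 8 collections, coeffs (), (), (1,1,1), (1,1,1), (1,1,1,1), (1,1,1,1), (1,2), (1,2,2)
    |P|=3: 1 collection, coeffs (1,1)
    |P|=4: 2 collections, coeffs (), (1)
    |P|=5: 1 collection, coeffs (1)


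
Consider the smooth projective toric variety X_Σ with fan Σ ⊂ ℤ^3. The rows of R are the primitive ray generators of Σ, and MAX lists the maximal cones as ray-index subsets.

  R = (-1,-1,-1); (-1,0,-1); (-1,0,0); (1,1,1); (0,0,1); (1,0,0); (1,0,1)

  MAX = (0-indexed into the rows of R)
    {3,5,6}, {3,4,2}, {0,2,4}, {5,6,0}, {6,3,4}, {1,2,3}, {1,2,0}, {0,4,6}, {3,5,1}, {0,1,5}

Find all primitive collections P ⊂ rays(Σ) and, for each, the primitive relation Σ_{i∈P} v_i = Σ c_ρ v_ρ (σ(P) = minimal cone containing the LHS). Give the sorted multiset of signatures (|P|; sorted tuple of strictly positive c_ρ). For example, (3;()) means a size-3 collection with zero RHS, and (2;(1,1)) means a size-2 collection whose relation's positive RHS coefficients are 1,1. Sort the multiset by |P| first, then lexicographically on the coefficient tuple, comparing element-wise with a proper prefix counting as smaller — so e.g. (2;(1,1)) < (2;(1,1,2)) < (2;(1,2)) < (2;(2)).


The 6 primitive collections of Σ (r=7, n=3):

  P = {0,3}:  v_{0} + v_{3} = 0  ⟹  sig = (2;())
  P = {1,6}:  v_{1} + v_{6} = 0  ⟹  sig = (2;())
  P = {2,5}:  v_{2} + v_{5} = 0  ⟹  sig = (2;())
  P = {1,4}:  v_{1} + v_{4} = v_{2}  ⟹  sig = (2;(1))
  P = {2,6}:  v_{2} + v_{6} = v_{4}  ⟹  sig = (2;(1))
  P = {4,5}:  v_{4} + v_{5} = v_{6}  ⟹  sig = (2;(1))

so the primitive-relation signature multiset is
    |P|=2: 6 collections, coeffs (), (), (), (1), (1), (1)


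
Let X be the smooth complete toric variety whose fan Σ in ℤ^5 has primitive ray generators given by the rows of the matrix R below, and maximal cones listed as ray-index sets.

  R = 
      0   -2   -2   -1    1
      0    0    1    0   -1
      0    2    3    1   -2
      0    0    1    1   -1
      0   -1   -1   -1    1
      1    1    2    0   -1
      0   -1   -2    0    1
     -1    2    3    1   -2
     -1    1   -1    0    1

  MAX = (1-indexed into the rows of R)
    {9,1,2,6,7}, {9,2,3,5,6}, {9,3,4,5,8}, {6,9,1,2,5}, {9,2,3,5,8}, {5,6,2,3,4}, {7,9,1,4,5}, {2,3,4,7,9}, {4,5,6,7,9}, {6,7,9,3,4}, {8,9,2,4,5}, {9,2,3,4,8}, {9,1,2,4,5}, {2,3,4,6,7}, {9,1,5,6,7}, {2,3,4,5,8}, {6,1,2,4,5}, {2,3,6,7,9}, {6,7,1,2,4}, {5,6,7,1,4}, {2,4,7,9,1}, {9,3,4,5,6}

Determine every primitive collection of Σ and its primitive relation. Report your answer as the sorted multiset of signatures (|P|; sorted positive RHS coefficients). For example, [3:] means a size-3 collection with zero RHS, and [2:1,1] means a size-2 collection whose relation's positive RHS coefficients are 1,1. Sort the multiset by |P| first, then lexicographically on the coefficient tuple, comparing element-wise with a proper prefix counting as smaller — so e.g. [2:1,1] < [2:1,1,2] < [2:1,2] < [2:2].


Δ(Σ) — 9 vertices, 9 min non-faces:

  P={1,3}:  v_{1} + v_{3} = v_{2}  ⟹  sig = [2:1]
  P={7,8}:  v_{7} + v_{8} = v_{2} + v_{4} + v_{9}  ⟹  sig = [2:1,1,1]
  P={1,8}:  v_{1} + v_{8} = 2·v_{2} + v_{4} + v_{5} + v_{9}  ⟹  sig = [2:1,1,1,2]
  P={6,8}:  v_{6} + v_{8} = 2·v_{3} + v_{5}  ⟹  sig = [2:1,2]
  P={3,5,7}:  v_{3} + v_{5} + v_{7} = 0  ⟹  sig = [3:]
  P={2,5,7}:  v_{2} + v_{5} + v_{7} = v_{1}  ⟹  sig = [3:1]
  P={1,4,6,9}:  v_{1} + v_{4} + v_{6} + v_{9} = 0  ⟹  sig = [4:]
  P={2,4,6,9}:  v_{2} + v_{4} + v_{6} + v_{9} = v_{3}  ⟹  sig = [4:1]
  P={2,3,4,5,9}:  v_{2} + v_{3} + v_{4} + v_{5} + v_{9} = v_{8}  ⟹  sig = [5:1]

so the primitive-relation signature multiset is
    [2:1]
    [2:1,1,1]
    [2:1,1,1,2]
    [2:1,2]
    [3:]
    [3:1]
    [4:]
    [4:1]
    [5:1]
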